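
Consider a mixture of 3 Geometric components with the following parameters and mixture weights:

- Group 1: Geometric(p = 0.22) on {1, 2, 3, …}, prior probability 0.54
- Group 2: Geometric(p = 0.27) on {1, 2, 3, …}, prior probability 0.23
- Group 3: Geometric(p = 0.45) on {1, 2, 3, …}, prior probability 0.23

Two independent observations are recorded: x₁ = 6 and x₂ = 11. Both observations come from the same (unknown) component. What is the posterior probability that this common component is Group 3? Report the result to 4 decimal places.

The responsibility of component k is π_k f_k(x) divided by Σ_j π_j f_j(x).
Since both observations come from the same component, the likelihood for component k is f_k(x₁)·f_k(x₂).
  p_1 = [0.22·(1−0.22)^5 = 0.22·0.288717 = 0.0635178] × [0.0183387] = 0.00116483
  p_2 = [0.27·(1−0.27)^5 = 0.27·0.207307 = 0.0559729] × [0.0116036] = 0.000649487
  p_3 = [0.45·(1−0.45)^5 = 0.45·0.0503284 = 0.0226478] × [0.00113983] = 2.58146e-05
Multiply by the mixture weights:
  π_1·p_1 = 0.54 × 0.00116483 = 0.000629011
  π_2·p_2 = 0.23 × 0.000649487 = 0.000149382
  π_3·p_3 = 0.23 × 2.58146e-05 = 5.93736e-06
Normaliser: 0.000629011 + 0.000149382 + 5.93736e-06 = 0.00078433
P(Group 3 | x) = 5.93736e-06 / 0.00078433 ≈ 0.0076

0.0076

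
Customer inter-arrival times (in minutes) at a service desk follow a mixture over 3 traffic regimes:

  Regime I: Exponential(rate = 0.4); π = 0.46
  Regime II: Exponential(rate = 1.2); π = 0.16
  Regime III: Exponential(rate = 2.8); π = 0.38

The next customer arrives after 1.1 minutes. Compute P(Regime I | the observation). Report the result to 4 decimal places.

Posterior ∝ prior × likelihood, so P(k | x) ∝ P(Z=k) f_k(x); normalise over all components.
Exponential densities:
  p_I = 0.257615
  p_II = 0.320562
  p_III = 0.128686
Weight by the priors:
  P(Z=I)·p_I = 0.46 × 0.257615 = 0.118503
  P(Z=II)·p_II = 0.16 × 0.320562 = 0.05129
  P(Z=III)·p_III = 0.38 × 0.128686 = 0.0489006
Sum: 0.118503 + 0.05129 + 0.0489006 = 0.218693
So the posterior for Regime I is 0.118503 / 0.218693 ≈ 0.5419.

0.5419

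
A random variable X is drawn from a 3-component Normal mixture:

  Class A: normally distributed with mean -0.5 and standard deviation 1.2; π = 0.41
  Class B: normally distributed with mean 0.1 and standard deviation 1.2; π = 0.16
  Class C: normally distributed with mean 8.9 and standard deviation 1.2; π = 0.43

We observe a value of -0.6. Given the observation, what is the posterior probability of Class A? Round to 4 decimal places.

By Bayes' theorem, P(k | x) = π_k f_k(x) / Σ_j π_j f_j(x).
Component likelihoods at x = -0.6:
  f_A = (1/(1.2·√(2π)))·exp(−(-0.6−-0.5)²/(2·1.2²)) = 0.332452·exp(-0.00347) = 0.3313
  f_B = (1/(1.2·√(2π)))·exp(−(-0.6−0.1)²/(2·1.2²)) = 0.332452·exp(-0.17014) = 0.280439
  f_C = (1/(1.2·√(2π)))·exp(−(-0.6−8.9)²/(2·1.2²)) = 0.332452·exp(-31.33681) = 8.17198e-15
Weight by the priors:
  π_A·f_A = 0.41 × 0.3313 = 0.135833
  π_B·f_B = 0.16 × 0.280439 = 0.0448702
  π_C·f_C = 0.43 × 8.17198e-15 = 3.51395e-15
Evidence: 0.135833 + 0.0448702 + 3.51395e-15 = 0.180703
P(Class A | data) ≈ 0.7517

0.7517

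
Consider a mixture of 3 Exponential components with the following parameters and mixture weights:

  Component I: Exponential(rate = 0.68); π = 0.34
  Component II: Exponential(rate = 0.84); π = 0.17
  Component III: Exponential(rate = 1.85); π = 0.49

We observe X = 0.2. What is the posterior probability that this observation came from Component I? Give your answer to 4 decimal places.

P(component k | x) = P(Z=k)·f_k(x) / marginal(x), where marginal(x) = Σ_j P(Z=j)·f_j(x).
Exponential densities:
  f_I = 0.68·e^(−0.68·0.2) = 0.68·e^(−0.1360) = 0.593533
  f_II = 0.84·e^(−0.84·0.2) = 0.84·e^(−0.1680) = 0.710097
  f_III = 1.85·e^(−1.85·0.2) = 1.85·e^(−0.3700) = 1.27786
Prior × likelihood for each component:
  P(Z=I)·f_I = 0.34 × 0.593533 = 0.201801
  P(Z=II)·f_II = 0.17 × 0.710097 = 0.120717
  P(Z=III)·f_III = 0.49 × 1.27786 = 0.626151
Normaliser: 0.201801 + 0.120717 + 0.626151 = 0.948668
P(Component I | data) = 0.201801 / 0.948668 ≈ 0.2127

0.2127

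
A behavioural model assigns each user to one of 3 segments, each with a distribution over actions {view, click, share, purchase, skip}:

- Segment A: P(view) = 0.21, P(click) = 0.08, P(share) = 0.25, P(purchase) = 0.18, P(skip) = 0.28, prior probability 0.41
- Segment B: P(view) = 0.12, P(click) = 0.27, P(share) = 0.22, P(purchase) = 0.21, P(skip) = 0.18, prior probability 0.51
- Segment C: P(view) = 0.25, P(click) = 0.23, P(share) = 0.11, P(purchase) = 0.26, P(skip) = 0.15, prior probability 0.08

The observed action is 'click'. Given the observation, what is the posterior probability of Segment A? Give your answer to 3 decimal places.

By Bayes' theorem, P(k | x) = π_k f_k(x) / Σ_j π_j f_j(x).
Categorical probabilities:
  p_A = 0.08
  p_B = 0.27
  p_C = 0.23
Prior × likelihood for each component:
  π_A·p_A = 0.41 × 0.08 = 0.0328
  π_B·p_B = 0.51 × 0.27 = 0.1377
  π_C·p_C = 0.08 × 0.23 = 0.0184
Sum: 0.0328 + 0.1377 + 0.0184 = 0.1889
P(Segment A | the observation) ≈ 0.174

0.174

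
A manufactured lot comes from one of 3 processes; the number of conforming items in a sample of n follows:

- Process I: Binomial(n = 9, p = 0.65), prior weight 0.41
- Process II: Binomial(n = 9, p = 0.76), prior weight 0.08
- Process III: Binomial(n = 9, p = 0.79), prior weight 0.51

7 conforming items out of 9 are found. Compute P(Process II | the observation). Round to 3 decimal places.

Posterior ∝ prior × likelihood, so P(k | x) ∝ π_k f_k(x); normalise over all components.
Component likelihoods at x = 7 conforming items out of 9:
  p_I = C(9,7)·0.65^7·0.35^2 = 36·0.0490223·0.1225 = 0.216188
  p_II = C(9,7)·0.76^7·0.24^2 = 36·0.146452·0.0576 = 0.303683
  p_III = C(9,7)·0.79^7·0.21^2 = 36·0.192039·0.0441 = 0.304881
Weight by the priors:
  π_I·p_I = 0.41 × 0.216188 = 0.0886372
  π_II·p_II = 0.08 × 0.303683 = 0.0242946
  π_III·p_III = 0.51 × 0.304881 = 0.155489
Normaliser: 0.0886372 + 0.0242946 + 0.155489 = 0.268421
P(Process II | data) ≈ 0.091

0.091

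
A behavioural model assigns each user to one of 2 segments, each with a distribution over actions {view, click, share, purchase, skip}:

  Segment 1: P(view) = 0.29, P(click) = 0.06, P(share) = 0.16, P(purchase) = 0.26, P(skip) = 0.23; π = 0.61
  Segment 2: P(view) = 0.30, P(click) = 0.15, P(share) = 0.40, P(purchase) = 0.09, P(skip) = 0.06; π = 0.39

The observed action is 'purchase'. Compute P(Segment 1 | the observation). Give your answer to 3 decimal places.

Apply Bayes' rule: the posterior for each component is proportional to its prior times its likelihood at x.
Categorical probabilities:
  f_1 = P(purchase | comp) = 0.26
  f_2 = P(purchase | comp) = 0.09
Weight by the priors:
  w_1·f_1 = 0.61 × 0.26 = 0.1586
  w_2·f_2 = 0.39 × 0.09 = 0.0351
Denominator: 0.1586 + 0.0351 = 0.1937
P(Segment 1 | data) ≈ 0.819

0.819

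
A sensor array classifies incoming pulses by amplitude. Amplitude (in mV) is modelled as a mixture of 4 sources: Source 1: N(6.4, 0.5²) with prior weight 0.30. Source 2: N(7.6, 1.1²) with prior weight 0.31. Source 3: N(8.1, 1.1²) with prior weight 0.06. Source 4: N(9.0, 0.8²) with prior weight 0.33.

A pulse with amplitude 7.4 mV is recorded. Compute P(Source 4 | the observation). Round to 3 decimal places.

0.122

P(component k | x) = π_k·f_k(x) / marginal(x), where marginal(x) = Σ_j π_j·f_j(x).
Normal densities:
  f_1 = 0.107982
  f_2 = 0.356729
  f_3 = 0.296198
  f_4 = 0.0674887
Unnormalised posteriors:
  π_1·f_1 = 0.30 × 0.107982 = 0.0323946
  π_2·f_2 = 0.31 × 0.356729 = 0.110586
  π_3·f_3 = 0.06 × 0.296198 = 0.0177719
  π_4·f_4 = 0.33 × 0.0674887 = 0.0222713
Marginal: 0.0323946 + 0.110586 + 0.0177719 + 0.0222713 = 0.183024
P(Source 4 | 7.4 mV) = 0.0222713 / 0.183024 ≈ 0.122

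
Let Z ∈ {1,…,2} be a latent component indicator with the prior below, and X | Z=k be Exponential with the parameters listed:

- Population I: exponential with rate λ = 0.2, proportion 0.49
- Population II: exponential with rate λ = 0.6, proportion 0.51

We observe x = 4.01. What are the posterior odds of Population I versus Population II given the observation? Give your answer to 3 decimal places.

The posterior odds equal the prior odds times the likelihood ratio: (π_i/π_j)·(f_i(x)/f_j(x)).
Evaluate each component's likelihood at the observed value:
  f_I = 0.0896862
  f_II = 0.0541052
0.0439463 / 0.0275936 ≈ 1.593

1.593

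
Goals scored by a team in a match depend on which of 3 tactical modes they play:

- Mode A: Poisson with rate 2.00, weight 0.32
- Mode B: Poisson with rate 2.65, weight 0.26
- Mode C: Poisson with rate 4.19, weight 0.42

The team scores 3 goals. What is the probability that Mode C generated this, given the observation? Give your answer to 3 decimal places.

The responsibility of component k is w_k f_k(x) divided by Σ_j w_j f_j(x).
Poisson probabilities:
  p_A = e^(−2.00)·2.00^3/3! = 0.180447
  p_B = e^(−2.65)·2.65^3/3! = 0.219132
  p_C = e^(−4.19)·4.19^3/3! = 0.185694
Multiply by the mixture weights:
  w_A·p_A = 0.32 × 0.180447 = 0.0577431
  w_B·p_B = 0.26 × 0.219132 = 0.0569743
  w_C·p_C = 0.42 × 0.185694 = 0.0779913
Normaliser: 0.0577431 + 0.0569743 + 0.0779913 = 0.192709
P(Mode C | x) = 0.0779913 / 0.192709 ≈ 0.405

0.405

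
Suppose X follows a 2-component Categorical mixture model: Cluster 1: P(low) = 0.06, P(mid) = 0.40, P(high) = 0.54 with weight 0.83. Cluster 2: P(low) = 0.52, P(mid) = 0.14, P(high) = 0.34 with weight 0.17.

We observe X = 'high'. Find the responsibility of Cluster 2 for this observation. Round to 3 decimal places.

By Bayes' theorem, P(k | x) = w_k f_k(x) / Σ_j w_j f_j(x).
Component likelihoods at x = 'high':
  L_1 = 0.54
  L_2 = 0.34
Multiply by the mixture weights:
  w_1·L_1 = 0.83 × 0.54 = 0.4482
  w_2·L_2 = 0.17 × 0.34 = 0.0578
Marginal: 0.4482 + 0.0578 = 0.506
So the posterior for Cluster 2 is 0.0578 / 0.506 ≈ 0.114.

0.114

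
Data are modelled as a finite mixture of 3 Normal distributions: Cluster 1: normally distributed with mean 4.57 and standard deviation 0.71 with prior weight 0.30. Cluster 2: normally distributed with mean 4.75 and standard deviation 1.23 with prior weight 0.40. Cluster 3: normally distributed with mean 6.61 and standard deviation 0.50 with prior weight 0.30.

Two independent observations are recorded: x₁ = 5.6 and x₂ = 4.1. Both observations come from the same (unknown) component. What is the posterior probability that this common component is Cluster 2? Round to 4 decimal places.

The responsibility of component k is π_k f_k(x) divided by Σ_j π_j f_j(x).
Since both observations come from the same component, the likelihood for component k is f_k(x₁)·f_k(x₂).
  f_1 = [(1/(0.71·√(2π)))·exp(−(5.6−4.57)²/(2·0.71²)) = 0.561891·exp(-1.05227) = 0.196181] × [0.451332] = 0.0885426
  f_2 = [(1/(1.23·√(2π)))·exp(−(5.6−4.75)²/(2·1.23²)) = 0.324343·exp(-0.23878) = 0.255449] × [0.282074] = 0.0720556
  f_3 = [(1/(0.50·√(2π)))·exp(−(5.6−6.61)²/(2·0.50²)) = 0.797885·exp(-2.04020) = 0.103727] × [2.68994e-06] = 2.7902e-07
Weight by the priors:
  π_1·f_1 = 0.30 × 0.0885426 = 0.0265628
  π_2·f_2 = 0.40 × 0.0720556 = 0.0288222
  π_3·f_3 = 0.30 × 2.7902e-07 = 8.3706e-08
Denominator: 0.0265628 + 0.0288222 + 8.3706e-08 = 0.0553851
P(Cluster 2 | data) = 0.0288222 / 0.0553851 ≈ 0.5204

0.5204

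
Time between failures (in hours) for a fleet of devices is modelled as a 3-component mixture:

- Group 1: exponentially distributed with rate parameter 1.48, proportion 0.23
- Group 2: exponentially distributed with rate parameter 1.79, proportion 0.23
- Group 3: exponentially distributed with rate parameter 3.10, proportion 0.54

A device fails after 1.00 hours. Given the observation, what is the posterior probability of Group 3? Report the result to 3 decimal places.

0.340

P(component k | x) = w_k·f_k(x) / marginal(x), where marginal(x) = Σ_j w_j·f_j(x).
Component likelihoods at x = 1.00 hours:
  L_1 = 1.48·e^(−1.48·1.00) = 1.48·e^(−1.4800) = 0.336904
  L_2 = 1.79·e^(−1.79·1.00) = 1.79·e^(−1.7900) = 0.298859
  L_3 = 3.10·e^(−3.10·1.00) = 3.10·e^(−3.1000) = 0.139653
Weight by the priors:
  w_1·L_1 = 0.23 × 0.336904 = 0.0774879
  w_2·L_2 = 0.23 × 0.298859 = 0.0687375
  w_3·L_3 = 0.54 × 0.139653 = 0.0754124
Evidence: 0.0774879 + 0.0687375 + 0.0754124 = 0.221638
P(Group 3 | 1.00 hours) ≈ 0.340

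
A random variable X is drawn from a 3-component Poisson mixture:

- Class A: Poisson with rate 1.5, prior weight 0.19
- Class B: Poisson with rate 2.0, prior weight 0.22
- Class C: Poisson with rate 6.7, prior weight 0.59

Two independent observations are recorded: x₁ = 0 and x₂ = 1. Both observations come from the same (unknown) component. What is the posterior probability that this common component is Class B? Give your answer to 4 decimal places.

0.3621

Posterior ∝ prior × likelihood, so P(k | x) ∝ w_k f_k(x); normalise over all components.
Since both observations come from the same component, the likelihood for component k is f_k(x₁)·f_k(x₂).
  p_A = [e^(−1.5)·1.5^0/0! = 0.22313] × [0.334695] = 0.0746806
  p_B = [e^(−2.0)·2.0^0/0! = 0.135335] × [0.270671] = 0.0366313
  p_C = [e^(−6.7)·6.7^0/0! = 0.00123091] × [0.00824711] = 1.01515e-05
Weight by the priors:
  w_A·p_A = 0.19 × 0.0746806 = 0.0141893
  w_B·p_B = 0.22 × 0.0366313 = 0.00805888
  w_C·p_C = 0.59 × 1.01515e-05 = 5.98936e-06
Marginal: 0.0141893 + 0.00805888 + 5.98936e-06 = 0.0222542
So the posterior for Class B is 0.00805888 / 0.0222542 ≈ 0.3621.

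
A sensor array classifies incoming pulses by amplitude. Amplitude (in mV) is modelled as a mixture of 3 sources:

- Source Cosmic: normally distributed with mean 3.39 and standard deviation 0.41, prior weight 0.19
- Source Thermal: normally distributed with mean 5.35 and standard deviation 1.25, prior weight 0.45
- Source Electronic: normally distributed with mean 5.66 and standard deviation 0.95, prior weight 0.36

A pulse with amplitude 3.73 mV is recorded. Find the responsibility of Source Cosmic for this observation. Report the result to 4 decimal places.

Apply Bayes' rule: the posterior for each component is proportional to its prior times its likelihood at x.
Normal densities:
  f_Cosmic = 0.689917
  f_Thermal = 0.137809
  f_Electronic = 0.0533276
Unnormalised posteriors:
  π_Cosmic·f_Cosmic = 0.19 × 0.689917 = 0.131084
  π_Thermal·f_Thermal = 0.45 × 0.137809 = 0.0620138
  π_Electronic·f_Electronic = 0.36 × 0.0533276 = 0.0191979
Evidence: 0.131084 + 0.0620138 + 0.0191979 = 0.212296
P(Source Cosmic | the observation) ≈ 0.6175

0.6175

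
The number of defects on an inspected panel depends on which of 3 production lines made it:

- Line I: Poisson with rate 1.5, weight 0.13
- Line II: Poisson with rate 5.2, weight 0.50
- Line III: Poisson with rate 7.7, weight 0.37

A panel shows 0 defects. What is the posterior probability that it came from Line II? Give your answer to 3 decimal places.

By Bayes' theorem, P(k | x) = π_k f_k(x) / Σ_j π_j f_j(x).
Poisson probabilities:
  f_I = 0.22313
  f_II = 0.00551656
  f_III = 0.000452827
Multiply by the mixture weights:
  π_I·f_I = 0.13 × 0.22313 = 0.0290069
  π_II·f_II = 0.50 × 0.00551656 = 0.00275828
  π_III·f_III = 0.37 × 0.000452827 = 0.000167546
Sum: 0.0290069 + 0.00275828 + 0.000167546 = 0.0319327
P(Line II | data) = 0.00275828 / 0.0319327 ≈ 0.086

0.086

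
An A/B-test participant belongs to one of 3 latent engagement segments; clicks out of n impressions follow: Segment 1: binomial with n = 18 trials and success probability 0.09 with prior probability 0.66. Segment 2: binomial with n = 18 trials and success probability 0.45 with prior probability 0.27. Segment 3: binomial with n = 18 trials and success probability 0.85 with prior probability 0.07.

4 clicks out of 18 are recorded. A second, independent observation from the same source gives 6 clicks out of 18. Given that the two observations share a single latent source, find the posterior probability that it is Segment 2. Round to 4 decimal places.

Apply Bayes' rule: the posterior for each component is proportional to its prior times its likelihood at x.
Since both observations come from the same component, the likelihood for component k is f_k(x₁)·f_k(x₂).
  p_1 = [0.0536131] × [0.00318144] = 0.000170567
  p_2 = [0.0290837] × [0.118113] = 0.00343517
  p_3 = [4.6631e-09] × [9.08406e-07] = 4.23599e-15
Prior × likelihood for each component:
  w_1·p_1 = 0.66 × 0.000170567 = 0.000112574
  w_2·p_2 = 0.27 × 0.00343517 = 0.000927496
  w_3·p_3 = 0.07 × 4.23599e-15 = 2.96519e-16
Evidence: 0.000112574 + 0.000927496 + 2.96519e-16 = 0.00104007
P(Segment 2 | x₁, x₂) = 0.000927496 / 0.00104007 ≈ 0.8918

0.8918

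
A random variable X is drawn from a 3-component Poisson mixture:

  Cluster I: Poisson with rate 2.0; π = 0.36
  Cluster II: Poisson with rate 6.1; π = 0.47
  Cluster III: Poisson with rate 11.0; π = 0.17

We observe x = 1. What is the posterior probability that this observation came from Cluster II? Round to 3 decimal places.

P(component k | x) = w_k·f_k(x) / marginal(x), where marginal(x) = Σ_j w_j·f_j(x).
Evaluate each component's likelihood at the observed value:
  p_I = 0.270671
  p_II = 0.0136815
  p_III = 0.000183719
Weight by the priors:
  w_I·p_I = 0.36 × 0.270671 = 0.0974414
  w_II·p_II = 0.47 × 0.0136815 = 0.0064303
  w_III·p_III = 0.17 × 0.000183719 = 3.12322e-05
Marginal: 0.0974414 + 0.0064303 + 3.12322e-05 = 0.103903
P(Cluster II | data) ≈ 0.062

0.062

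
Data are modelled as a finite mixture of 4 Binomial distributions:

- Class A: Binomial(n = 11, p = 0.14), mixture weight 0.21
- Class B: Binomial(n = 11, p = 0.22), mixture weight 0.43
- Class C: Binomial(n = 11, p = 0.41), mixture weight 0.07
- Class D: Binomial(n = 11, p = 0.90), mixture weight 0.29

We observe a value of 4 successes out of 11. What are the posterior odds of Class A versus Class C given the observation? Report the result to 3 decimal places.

0.570

Since P(k|x) ∝ π_k f_k(x), the posterior odds are π_i f_i(x) / (π_j f_j(x)).
Component likelihoods at x = 4 successes out of 11:
  p_A = 0.0441078
  p_B = 0.13579
  p_C = 0.232067
  p_D = 2.16513e-05
Odds = (0.21/0.07) × (0.0441078/0.232067) = 3 × 0.190065 ≈ 0.570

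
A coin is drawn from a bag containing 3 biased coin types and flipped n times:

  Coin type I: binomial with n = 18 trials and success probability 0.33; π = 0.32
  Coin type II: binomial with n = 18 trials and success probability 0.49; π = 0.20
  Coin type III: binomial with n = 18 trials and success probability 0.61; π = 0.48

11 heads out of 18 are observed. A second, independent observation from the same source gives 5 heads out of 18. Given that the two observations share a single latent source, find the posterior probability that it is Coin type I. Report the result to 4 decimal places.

Posterior ∝ prior × likelihood, so P(k | x) ∝ P(Z=k) f_k(x); normalise over all components.
Since both observations come from the same component, the likelihood for component k is f_k(x₁)·f_k(x₂).
  p_I = [C(18,11)·0.33^11·0.67^7 = 31824·5.05421e-06·0.0606071 = 0.00974836] × [0.183832] = 0.00179206
  p_II = [C(18,11)·0.49^11·0.51^7 = 31824·0.000390982·0.00897411 = 0.111661] × [0.0382184] = 0.00426751
  p_III = [C(18,11)·0.61^11·0.39^7 = 31824·0.00435139·0.00137231 = 0.190036] × [0.00349437] = 0.000664055
Prior × likelihood for each component:
  P(Z=I)·p_I = 0.32 × 0.00179206 = 0.00057346
  P(Z=II)·p_II = 0.20 × 0.00426751 = 0.000853503
  P(Z=III)·p_III = 0.48 × 0.000664055 = 0.000318746
Evidence: 0.00057346 + 0.000853503 + 0.000318746 = 0.00174571
Responsibility of Coin type I: 0.00057346 / 0.00174571 ≈ 0.3285

0.3285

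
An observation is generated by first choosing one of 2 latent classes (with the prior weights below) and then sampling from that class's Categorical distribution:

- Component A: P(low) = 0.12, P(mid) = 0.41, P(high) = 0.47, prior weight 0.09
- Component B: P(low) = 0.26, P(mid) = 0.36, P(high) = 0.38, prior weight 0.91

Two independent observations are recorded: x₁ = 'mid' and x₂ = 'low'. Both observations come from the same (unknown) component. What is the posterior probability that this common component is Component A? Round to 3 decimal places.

0.049

The responsibility of component k is π_k f_k(x) divided by Σ_j π_j f_j(x).
Since both observations come from the same component, the likelihood for component k is f_k(x₁)·f_k(x₂).
  f_A = [P(mid | comp) = 0.41] × [0.12] = 0.0492
  f_B = [P(mid | comp) = 0.36] × [0.26] = 0.0936
Prior × likelihood for each component:
  π_A·f_A = 0.09 × 0.0492 = 0.004428
  π_B·f_B = 0.91 × 0.0936 = 0.085176
Marginal: 0.004428 + 0.085176 = 0.089604
P(Component A | x) = 0.004428 / 0.089604 ≈ 0.049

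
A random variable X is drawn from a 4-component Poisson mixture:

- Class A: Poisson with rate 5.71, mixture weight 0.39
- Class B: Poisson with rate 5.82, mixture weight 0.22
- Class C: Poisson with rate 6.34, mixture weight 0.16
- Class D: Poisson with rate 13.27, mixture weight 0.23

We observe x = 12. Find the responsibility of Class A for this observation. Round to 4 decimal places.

The responsibility of component k is π_k f_k(x) divided by Σ_j π_j f_j(x).
Evaluate each component's likelihood at the observed value:
  p_A = 0.00830759
  p_B = 0.00935718
  p_C = 0.0155349
  p_D = 0.107405
Unnormalised posteriors:
  π_A·p_A = 0.39 × 0.00830759 = 0.00323996
  π_B·p_B = 0.22 × 0.00935718 = 0.00205858
  π_C·p_C = 0.16 × 0.0155349 = 0.00248558
  π_D·p_D = 0.23 × 0.107405 = 0.0247033
Normaliser: 0.00323996 + 0.00205858 + 0.00248558 + 0.0247033 = 0.0324874
P(Class A | data) = 0.00323996 / 0.0324874 ≈ 0.0997

0.0997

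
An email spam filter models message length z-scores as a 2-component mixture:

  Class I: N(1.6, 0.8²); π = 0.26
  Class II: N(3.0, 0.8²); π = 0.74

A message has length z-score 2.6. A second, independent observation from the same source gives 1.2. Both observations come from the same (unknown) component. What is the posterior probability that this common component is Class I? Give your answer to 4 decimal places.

0.6691

Posterior ∝ prior × likelihood, so P(k | x) ∝ w_k f_k(x); normalise over all components.
Since both observations come from the same component, the likelihood for component k is f_k(x₁)·f_k(x₂).
  p_I = [(1/(0.8·√(2π)))·exp(−(2.6−1.6)²/(2·0.8²)) = 0.498678·exp(-0.78125) = 0.228311] × [0.440082] = 0.100476
  p_II = [(1/(0.8·√(2π)))·exp(−(2.6−3.0)²/(2·0.8²)) = 0.498678·exp(-0.12500) = 0.440082] × [0.0396746] = 0.01746
Weight by the priors:
  w_I·p_I = 0.26 × 0.100476 = 0.0261237
  w_II·p_II = 0.74 × 0.01746 = 0.0129204
Sum: 0.0261237 + 0.0129204 = 0.0390441
Responsibility of Class I: 0.0261237 / 0.0390441 ≈ 0.6691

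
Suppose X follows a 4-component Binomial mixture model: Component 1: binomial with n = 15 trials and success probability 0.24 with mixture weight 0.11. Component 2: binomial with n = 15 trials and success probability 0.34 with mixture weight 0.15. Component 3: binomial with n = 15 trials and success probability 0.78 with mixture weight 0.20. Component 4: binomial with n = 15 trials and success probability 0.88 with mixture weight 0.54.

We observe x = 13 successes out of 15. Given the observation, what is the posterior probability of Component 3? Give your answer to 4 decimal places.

0.2060

Apply Bayes' rule: the posterior for each component is proportional to its prior times its likelihood at x.
Evaluate each component's likelihood at the observed value:
  L_1 = C(15,13)·0.24^13·0.76^2 = 105·8.76488e-09·0.5776 = 5.31573e-07
  L_2 = C(15,13)·0.34^13·0.66^2 = 105·8.11383e-07·0.4356 = 3.7111e-05
  L_3 = C(15,13)·0.78^13·0.22^2 = 105·0.0395576·0.0484 = 0.201032
  L_4 = C(15,13)·0.88^13·0.12^2 = 105·0.189791·0.0144 = 0.286963
Prior × likelihood for each component:
  π_1·L_1 = 0.11 × 5.31573e-07 = 5.8473e-08
  π_2·L_2 = 0.15 × 3.7111e-05 = 5.56666e-06
  π_3·L_3 = 0.20 × 0.201032 = 0.0402063
  π_4·L_4 = 0.54 × 0.286963 = 0.15496
Normaliser: 5.8473e-08 + 5.56666e-06 + 0.0402063 + 0.15496 = 0.195172
P(Component 3 | the observation) = 0.0402063 / 0.195172 ≈ 0.2060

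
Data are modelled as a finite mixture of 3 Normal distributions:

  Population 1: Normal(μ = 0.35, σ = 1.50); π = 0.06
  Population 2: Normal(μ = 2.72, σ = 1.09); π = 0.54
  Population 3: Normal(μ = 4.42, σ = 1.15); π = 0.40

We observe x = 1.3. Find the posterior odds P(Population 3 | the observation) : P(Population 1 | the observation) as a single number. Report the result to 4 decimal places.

0.2680

Only the two components matter; the odds are (w_i f_i(x)) / (w_j f_j(x)).
Normal densities:
  p_1 = 0.21763
  p_2 = 0.156657
  p_3 = 0.00874736
Posterior odds = (w_3·p_3) / (w_1·p_1) = (0.40·0.00874736) / (0.06·0.21763) = 0.00349895 / 0.0130578 ≈ 0.2680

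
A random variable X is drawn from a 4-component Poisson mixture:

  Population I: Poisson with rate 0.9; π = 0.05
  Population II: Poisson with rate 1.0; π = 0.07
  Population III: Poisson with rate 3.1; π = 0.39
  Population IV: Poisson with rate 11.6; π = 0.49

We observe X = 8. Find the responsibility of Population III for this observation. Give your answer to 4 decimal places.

P(component k | x) = π_k·f_k(x) / marginal(x), where marginal(x) = Σ_j π_j·f_j(x).
Evaluate each component's likelihood at the observed value:
  f_I = 4.34065e-06
  f_II = 9.12399e-06
  f_III = 0.00952928
  f_IV = 0.0745294
Multiply by the mixture weights:
  π_I·f_I = 0.05 × 4.34065e-06 = 2.17032e-07
  π_II·f_II = 0.07 × 9.12399e-06 = 6.3868e-07
  π_III·f_III = 0.39 × 0.00952928 = 0.00371642
  π_IV·f_IV = 0.49 × 0.0745294 = 0.0365194
Marginal: 2.17032e-07 + 6.3868e-07 + 0.00371642 + 0.0365194 = 0.0402367
P(Population III | the observation) = 0.00371642 / 0.0402367 ≈ 0.0924

0.0924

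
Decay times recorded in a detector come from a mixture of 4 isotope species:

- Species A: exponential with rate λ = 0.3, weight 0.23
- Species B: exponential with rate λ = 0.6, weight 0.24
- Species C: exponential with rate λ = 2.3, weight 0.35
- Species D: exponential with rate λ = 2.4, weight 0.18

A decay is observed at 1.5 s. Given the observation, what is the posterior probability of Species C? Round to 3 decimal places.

P(component k | x) = π_k·f_k(x) / marginal(x), where marginal(x) = Σ_j π_j·f_j(x).
Evaluate each component's likelihood at the observed value:
  p_A = 0.191288
  p_B = 0.243942
  p_C = 0.073015
  p_D = 0.0655769
Prior × likelihood for each component:
  π_A·p_A = 0.23 × 0.191288 = 0.0439963
  π_B·p_B = 0.24 × 0.243942 = 0.058546
  π_C·p_C = 0.35 × 0.073015 = 0.0255552
  π_D·p_D = 0.18 × 0.0655769 = 0.0118038
Denominator: 0.0439963 + 0.058546 + 0.0255552 + 0.0118038 = 0.139901
P(Species C | data) ≈ 0.183

0.183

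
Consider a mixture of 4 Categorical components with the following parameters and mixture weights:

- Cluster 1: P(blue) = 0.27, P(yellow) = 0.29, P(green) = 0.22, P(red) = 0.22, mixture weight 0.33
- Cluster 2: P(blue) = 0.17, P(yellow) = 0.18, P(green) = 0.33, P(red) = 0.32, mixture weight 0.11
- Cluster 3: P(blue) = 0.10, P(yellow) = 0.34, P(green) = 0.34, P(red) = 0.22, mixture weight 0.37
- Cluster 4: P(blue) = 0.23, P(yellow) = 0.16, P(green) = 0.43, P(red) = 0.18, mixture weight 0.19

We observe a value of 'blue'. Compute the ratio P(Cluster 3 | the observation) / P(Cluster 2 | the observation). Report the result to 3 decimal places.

Only the two components matter; the odds are (π_i f_i(x)) / (π_j f_j(x)).
Categorical probabilities:
  L_1 = 0.27
  L_2 = 0.17
  L_3 = 0.1
  L_4 = 0.23
Odds = (0.37/0.11) × (0.1/0.17) = 3.36364 × 0.588235 ≈ 1.979

1.979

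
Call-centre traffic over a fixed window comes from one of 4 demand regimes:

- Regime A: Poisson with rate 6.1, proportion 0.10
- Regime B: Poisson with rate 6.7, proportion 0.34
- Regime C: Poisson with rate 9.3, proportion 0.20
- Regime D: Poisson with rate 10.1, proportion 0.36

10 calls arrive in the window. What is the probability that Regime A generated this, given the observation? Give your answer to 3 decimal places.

By Bayes' theorem, P(k | x) = π_k f_k(x) / Σ_j π_j f_j(x).
Component likelihoods at x = 10 calls:
  f_A = e^(−6.1)·6.1^10/10! = 0.0440899
  f_B = e^(−6.7)·6.7^10/10! = 0.0618318
  f_C = e^(−9.3)·9.3^10/10! = 0.121935
  f_D = e^(−10.1)·10.1^10/10! = 0.125048
Multiply by the mixture weights:
  π_A·f_A = 0.10 × 0.0440899 = 0.00440899
  π_B·f_B = 0.34 × 0.0618318 = 0.0210228
  π_C·f_C = 0.20 × 0.121935 = 0.024387
  π_D·f_D = 0.36 × 0.125048 = 0.0450172
Sum: 0.00440899 + 0.0210228 + 0.024387 + 0.0450172 = 0.094836
P(Regime A | the observation) = 0.00440899 / 0.094836 ≈ 0.046

0.046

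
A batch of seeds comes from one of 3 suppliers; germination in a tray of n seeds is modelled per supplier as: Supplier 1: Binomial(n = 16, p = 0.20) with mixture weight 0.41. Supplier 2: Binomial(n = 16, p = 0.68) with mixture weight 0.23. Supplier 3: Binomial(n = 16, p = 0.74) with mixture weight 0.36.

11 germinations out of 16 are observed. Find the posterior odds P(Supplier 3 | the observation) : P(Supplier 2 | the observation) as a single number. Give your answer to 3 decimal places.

Only the two components matter; the odds are (π_i f_i(x)) / (π_j f_j(x)).
Binomial probabilities:
  L_1 = 2.93132e-05
  L_2 = 0.210684
  L_3 = 0.189103
Odds = (0.36/0.23) × (0.189103/0.210684) = 1.56522 × 0.897569 ≈ 1.405

1.405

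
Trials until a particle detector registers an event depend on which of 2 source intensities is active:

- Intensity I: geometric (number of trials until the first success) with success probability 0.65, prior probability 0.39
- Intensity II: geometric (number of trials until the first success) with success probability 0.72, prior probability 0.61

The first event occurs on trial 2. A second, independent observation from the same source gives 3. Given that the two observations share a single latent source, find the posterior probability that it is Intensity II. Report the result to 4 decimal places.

0.4956

Apply Bayes' rule: the posterior for each component is proportional to its prior times its likelihood at x.
Since both observations come from the same component, the likelihood for component k is f_k(x₁)·f_k(x₂).
  L_I = [0.2275] × [0.079625] = 0.0181147
  L_II = [0.2016] × [0.056448] = 0.0113799
Prior × likelihood for each component:
  π_I·L_I = 0.39 × 0.0181147 = 0.00706473
  π_II·L_II = 0.61 × 0.0113799 = 0.00694175
Denominator: 0.00706473 + 0.00694175 = 0.0140065
So the posterior for Intensity II is 0.00694175 / 0.0140065 ≈ 0.4956.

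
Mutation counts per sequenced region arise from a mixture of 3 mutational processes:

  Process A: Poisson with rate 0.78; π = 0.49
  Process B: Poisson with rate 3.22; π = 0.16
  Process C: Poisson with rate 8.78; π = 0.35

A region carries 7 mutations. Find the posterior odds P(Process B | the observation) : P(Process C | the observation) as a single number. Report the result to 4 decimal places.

Only the two components matter; the odds are (π_i f_i(x)) / (π_j f_j(x)).
Poisson probabilities:
  L_A = e^(−0.78)·0.78^7/7! = 1.59765e-05
  L_B = e^(−3.22)·3.22^7/7! = 0.0284533
  L_C = e^(−8.78)·8.78^7/7! = 0.122723
Posterior odds = (π_B·L_B) / (π_C·L_C) = (0.16·0.0284533) / (0.35·0.122723) = 0.00455252 / 0.042953 ≈ 0.1060

0.1060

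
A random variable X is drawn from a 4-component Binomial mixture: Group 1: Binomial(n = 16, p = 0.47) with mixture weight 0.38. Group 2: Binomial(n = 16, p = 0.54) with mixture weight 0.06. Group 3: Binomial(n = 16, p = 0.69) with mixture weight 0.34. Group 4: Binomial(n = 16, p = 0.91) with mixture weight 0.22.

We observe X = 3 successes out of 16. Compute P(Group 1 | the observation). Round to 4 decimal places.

0.9610

Apply Bayes' rule: the posterior for each component is proportional to its prior times its likelihood at x.
Binomial probabilities:
  p_1 = 0.015138
  p_2 = 0.003641
  p_3 = 4.49197e-05
  p_4 = 1.07267e-11
Unnormalised posteriors:
  w_1·p_1 = 0.38 × 0.015138 = 0.00575243
  w_2·p_2 = 0.06 × 0.003641 = 0.00021846
  w_3·p_3 = 0.34 × 4.49197e-05 = 1.52727e-05
  w_4·p_4 = 0.22 × 1.07267e-11 = 2.35987e-12
Marginal: 0.00575243 + 0.00021846 + 1.52727e-05 + 2.35987e-12 = 0.00598617
Responsibility of Group 1: 0.00575243 / 0.00598617 ≈ 0.9610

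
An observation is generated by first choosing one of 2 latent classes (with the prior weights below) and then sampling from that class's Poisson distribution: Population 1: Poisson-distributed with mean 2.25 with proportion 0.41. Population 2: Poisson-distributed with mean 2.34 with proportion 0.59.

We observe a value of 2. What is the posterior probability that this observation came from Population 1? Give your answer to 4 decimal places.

P(component k | x) = π_k·f_k(x) / marginal(x), where marginal(x) = Σ_j π_j·f_j(x).
Component likelihoods at x = 2:
  L_1 = e^(−2.25)·2.25^2/2! = 0.266792
  L_2 = e^(−2.34)·2.34^2/2! = 0.263726
Unnormalised posteriors:
  π_1·L_1 = 0.41 × 0.266792 = 0.109385
  π_2·L_2 = 0.59 × 0.263726 = 0.155598
Normaliser: 0.109385 + 0.155598 = 0.264983
P(Population 1 | 2) ≈ 0.4128

0.4128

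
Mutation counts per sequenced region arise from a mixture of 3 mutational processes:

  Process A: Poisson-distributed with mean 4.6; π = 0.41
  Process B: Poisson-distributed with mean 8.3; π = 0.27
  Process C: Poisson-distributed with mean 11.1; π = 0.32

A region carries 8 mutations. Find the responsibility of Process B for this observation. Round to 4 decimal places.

Apply Bayes' rule: the posterior for each component is proportional to its prior times its likelihood at x.
Component likelihoods at x = 8 mutations:
  L_A = e^(−4.6)·4.6^8/8! = 0.049979
  L_B = e^(−8.3)·8.3^8/8! = 0.138823
  L_C = e^(−11.1)·11.1^8/8! = 0.0863763
Weight by the priors:
  P(Z=A)·L_A = 0.41 × 0.049979 = 0.0204914
  P(Z=B)·L_B = 0.27 × 0.138823 = 0.0374821
  P(Z=C)·L_C = 0.32 × 0.0863763 = 0.0276404
Sum: 0.0204914 + 0.0374821 + 0.0276404 = 0.0856139
So the posterior for Process B is 0.0374821 / 0.0856139 ≈ 0.4378.

0.4378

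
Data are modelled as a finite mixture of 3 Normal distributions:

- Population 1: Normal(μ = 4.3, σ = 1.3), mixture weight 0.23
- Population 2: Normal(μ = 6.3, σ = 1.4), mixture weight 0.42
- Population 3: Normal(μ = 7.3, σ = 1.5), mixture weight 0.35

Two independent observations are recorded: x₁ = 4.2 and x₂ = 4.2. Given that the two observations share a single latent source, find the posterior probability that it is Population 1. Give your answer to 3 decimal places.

The responsibility of component k is π_k f_k(x) divided by Σ_j π_j f_j(x).
Since both observations come from the same component, the likelihood for component k is f_k(x₁)·f_k(x₂).
  p_1 = [(1/(1.3·√(2π)))·exp(−(4.2−4.3)²/(2·1.3²)) = 0.306879·exp(-0.00296) = 0.305972] × [0.305972] = 0.0936189
  p_2 = [(1/(1.4·√(2π)))·exp(−(4.2−6.3)²/(2·1.4²)) = 0.284959·exp(-1.12500) = 0.0925126] × [0.0925126] = 0.00855858
  p_3 = [(1/(1.5·√(2π)))·exp(−(4.2−7.3)²/(2·1.5²)) = 0.265962·exp(-2.13556) = 0.031431] × [0.031431] = 0.000987911
Unnormalised posteriors:
  π_1·p_1 = 0.23 × 0.0936189 = 0.0215324
  π_2·p_2 = 0.42 × 0.00855858 = 0.0035946
  π_3·p_3 = 0.35 × 0.000987911 = 0.000345769
Normaliser: 0.0215324 + 0.0035946 + 0.000345769 = 0.0254727
So the posterior for Population 1 is 0.0215324 / 0.0254727 ≈ 0.845.

0.845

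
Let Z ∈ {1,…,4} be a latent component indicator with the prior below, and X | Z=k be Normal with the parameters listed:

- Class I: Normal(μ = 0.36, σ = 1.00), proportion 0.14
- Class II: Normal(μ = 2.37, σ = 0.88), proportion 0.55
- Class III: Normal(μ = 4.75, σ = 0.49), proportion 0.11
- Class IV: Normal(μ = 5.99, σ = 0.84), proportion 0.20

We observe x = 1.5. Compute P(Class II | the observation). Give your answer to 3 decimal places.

The responsibility of component k is π_k f_k(x) divided by Σ_j π_j f_j(x).
Component likelihoods at x = 1.5:
  p_I = 0.208308
  p_II = 0.278091
  p_III = 2.2801e-10
  p_IV = 2.96752e-07
Unnormalised posteriors:
  π_I·p_I = 0.14 × 0.208308 = 0.0291631
  π_II·p_II = 0.55 × 0.278091 = 0.15295
  π_III·p_III = 0.11 × 2.2801e-10 = 2.50811e-11
  π_IV·p_IV = 0.20 × 2.96752e-07 = 5.93503e-08
Sum: 0.0291631 + 0.15295 + 2.50811e-11 + 5.93503e-08 = 0.182113
P(Class II | data) = 0.15295 / 0.182113 ≈ 0.840

0.840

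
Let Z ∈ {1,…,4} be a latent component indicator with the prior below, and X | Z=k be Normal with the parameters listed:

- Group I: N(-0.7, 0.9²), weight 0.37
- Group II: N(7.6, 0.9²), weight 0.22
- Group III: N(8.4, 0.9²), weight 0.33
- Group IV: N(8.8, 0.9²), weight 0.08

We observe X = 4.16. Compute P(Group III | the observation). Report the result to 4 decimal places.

The responsibility of component k is π_k f_k(x) divided by Σ_j π_j f_j(x).
Normal densities:
  p_I = (1/(0.9·√(2π)))·exp(−(4.16−-0.7)²/(2·0.9²)) = 0.443269·exp(-14.58000) = 2.06374e-07
  p_II = (1/(0.9·√(2π)))·exp(−(4.16−7.6)²/(2·0.9²)) = 0.443269·exp(-7.30469) = 0.000298044
  p_III = (1/(0.9·√(2π)))·exp(−(4.16−8.4)²/(2·0.9²)) = 0.443269·exp(-11.09728) = 6.71705e-06
  p_IV = (1/(0.9·√(2π)))·exp(−(4.16−8.8)²/(2·0.9²)) = 0.443269·exp(-13.28988) = 7.49804e-07
Weight by the priors:
  π_I·p_I = 0.37 × 2.06374e-07 = 7.63582e-08
  π_II·p_II = 0.22 × 0.000298044 = 6.55697e-05
  π_III·p_III = 0.33 × 6.71705e-06 = 2.21663e-06
  π_IV·p_IV = 0.08 × 7.49804e-07 = 5.99843e-08
Marginal: 7.63582e-08 + 6.55697e-05 + 2.21663e-06 + 5.99843e-08 = 6.79227e-05
P(Group III | x) = 2.21663e-06 / 6.79227e-05 ≈ 0.0326

0.0326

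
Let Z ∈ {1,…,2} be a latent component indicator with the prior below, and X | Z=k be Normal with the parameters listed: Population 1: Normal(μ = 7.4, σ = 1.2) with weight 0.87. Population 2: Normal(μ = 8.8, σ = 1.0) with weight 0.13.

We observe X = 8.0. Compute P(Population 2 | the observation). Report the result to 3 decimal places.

Posterior ∝ prior × likelihood, so P(k | x) ∝ π_k f_k(x); normalise over all components.
Component likelihoods at x = 8.0:
  f_1 = 0.293388
  f_2 = 0.289692
Weight by the priors:
  π_1·f_1 = 0.87 × 0.293388 = 0.255247
  π_2·f_2 = 0.13 × 0.289692 = 0.0376599
Marginal: 0.255247 + 0.0376599 = 0.292907
P(Population 2 | data) = 0.0376599 / 0.292907 ≈ 0.129

0.129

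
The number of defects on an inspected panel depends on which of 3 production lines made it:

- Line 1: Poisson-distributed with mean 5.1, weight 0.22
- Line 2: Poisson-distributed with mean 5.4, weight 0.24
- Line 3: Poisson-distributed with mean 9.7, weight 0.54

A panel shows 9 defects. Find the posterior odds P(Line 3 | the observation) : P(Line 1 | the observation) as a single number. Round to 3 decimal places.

8.036

Posterior odds = (P(Z=i) f_i(x)) / (P(Z=j) f_j(x)); the normalising sum cancels.
Component likelihoods at x = 9 defects:
  L_1 = 0.0392163
  L_2 = 0.0485949
  L_3 = 0.128388
Odds = (0.54/0.22) × (0.128388/0.0392163) = 2.45455 × 3.27385 ≈ 8.036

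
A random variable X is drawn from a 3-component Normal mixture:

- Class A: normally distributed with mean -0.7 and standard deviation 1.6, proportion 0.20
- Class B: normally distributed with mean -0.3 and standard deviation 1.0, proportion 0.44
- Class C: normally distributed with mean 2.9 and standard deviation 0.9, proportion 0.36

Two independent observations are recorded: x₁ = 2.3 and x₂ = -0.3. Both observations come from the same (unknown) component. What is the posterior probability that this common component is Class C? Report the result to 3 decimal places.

0.022

P(component k | x) = P(Z=k)·f_k(x) / marginal(x), where marginal(x) = Σ_j P(Z=j)·f_j(x).
Since both observations come from the same component, the likelihood for component k is f_k(x₁)·f_k(x₂).
  L_A = [0.0429914] × [0.241668] = 0.0103896
  L_B = [0.013583] × [0.398942] = 0.00541882
  L_C = [0.354942] × [0.000797072] = 0.000282914
Weight by the priors:
  P(Z=A)·L_A = 0.20 × 0.0103896 = 0.00207793
  P(Z=B)·L_B = 0.44 × 0.00541882 = 0.00238428
  P(Z=C)·L_C = 0.36 × 0.000282914 = 0.000101849
Denominator: 0.00207793 + 0.00238428 + 0.000101849 = 0.00456406
P(Class C | x₁,x₂) = 0.000101849 / 0.00456406 ≈ 0.022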